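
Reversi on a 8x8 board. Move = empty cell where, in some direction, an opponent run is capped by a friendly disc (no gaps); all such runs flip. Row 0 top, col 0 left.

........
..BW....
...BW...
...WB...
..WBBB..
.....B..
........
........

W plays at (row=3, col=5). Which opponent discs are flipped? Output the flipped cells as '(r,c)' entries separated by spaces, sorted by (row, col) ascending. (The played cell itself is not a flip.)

Dir NW: first cell 'W' (not opp) -> no flip
Dir N: first cell '.' (not opp) -> no flip
Dir NE: first cell '.' (not opp) -> no flip
Dir W: opp run (3,4) capped by W -> flip
Dir E: first cell '.' (not opp) -> no flip
Dir SW: opp run (4,4), next='.' -> no flip
Dir S: opp run (4,5) (5,5), next='.' -> no flip
Dir SE: first cell '.' (not opp) -> no flip

Answer: (3,4)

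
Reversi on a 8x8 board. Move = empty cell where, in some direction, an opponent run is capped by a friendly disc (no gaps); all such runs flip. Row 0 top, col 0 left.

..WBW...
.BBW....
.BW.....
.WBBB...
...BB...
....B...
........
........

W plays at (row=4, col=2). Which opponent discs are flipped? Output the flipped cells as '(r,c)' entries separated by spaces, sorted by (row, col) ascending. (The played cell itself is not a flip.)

Dir NW: first cell 'W' (not opp) -> no flip
Dir N: opp run (3,2) capped by W -> flip
Dir NE: opp run (3,3), next='.' -> no flip
Dir W: first cell '.' (not opp) -> no flip
Dir E: opp run (4,3) (4,4), next='.' -> no flip
Dir SW: first cell '.' (not opp) -> no flip
Dir S: first cell '.' (not opp) -> no flip
Dir SE: first cell '.' (not opp) -> no flip

Answer: (3,2)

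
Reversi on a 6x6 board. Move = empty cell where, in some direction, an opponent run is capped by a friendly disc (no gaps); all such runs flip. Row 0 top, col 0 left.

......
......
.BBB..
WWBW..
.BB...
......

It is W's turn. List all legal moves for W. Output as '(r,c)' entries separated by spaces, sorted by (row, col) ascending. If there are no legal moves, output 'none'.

Answer: (1,1) (1,2) (1,3) (5,1) (5,2) (5,3)

Derivation:
(1,0): no bracket -> illegal
(1,1): flips 2 -> legal
(1,2): flips 1 -> legal
(1,3): flips 2 -> legal
(1,4): no bracket -> illegal
(2,0): no bracket -> illegal
(2,4): no bracket -> illegal
(3,4): no bracket -> illegal
(4,0): no bracket -> illegal
(4,3): no bracket -> illegal
(5,0): no bracket -> illegal
(5,1): flips 2 -> legal
(5,2): flips 1 -> legal
(5,3): flips 1 -> legal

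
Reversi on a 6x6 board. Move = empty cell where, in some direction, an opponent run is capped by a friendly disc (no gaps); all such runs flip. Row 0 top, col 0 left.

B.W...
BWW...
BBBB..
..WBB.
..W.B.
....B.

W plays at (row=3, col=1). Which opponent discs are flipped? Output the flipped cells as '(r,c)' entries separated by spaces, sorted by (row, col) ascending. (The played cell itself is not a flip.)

Dir NW: opp run (2,0), next=edge -> no flip
Dir N: opp run (2,1) capped by W -> flip
Dir NE: opp run (2,2), next='.' -> no flip
Dir W: first cell '.' (not opp) -> no flip
Dir E: first cell 'W' (not opp) -> no flip
Dir SW: first cell '.' (not opp) -> no flip
Dir S: first cell '.' (not opp) -> no flip
Dir SE: first cell 'W' (not opp) -> no flip

Answer: (2,1)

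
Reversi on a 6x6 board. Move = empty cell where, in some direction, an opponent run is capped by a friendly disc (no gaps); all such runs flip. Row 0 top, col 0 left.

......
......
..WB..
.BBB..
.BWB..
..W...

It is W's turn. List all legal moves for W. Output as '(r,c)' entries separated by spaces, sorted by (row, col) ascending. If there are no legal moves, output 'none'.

Answer: (2,0) (2,4) (3,0) (3,4) (4,0) (4,4)

Derivation:
(1,2): no bracket -> illegal
(1,3): no bracket -> illegal
(1,4): no bracket -> illegal
(2,0): flips 1 -> legal
(2,1): no bracket -> illegal
(2,4): flips 2 -> legal
(3,0): flips 1 -> legal
(3,4): flips 1 -> legal
(4,0): flips 2 -> legal
(4,4): flips 2 -> legal
(5,0): no bracket -> illegal
(5,1): no bracket -> illegal
(5,3): no bracket -> illegal
(5,4): no bracket -> illegal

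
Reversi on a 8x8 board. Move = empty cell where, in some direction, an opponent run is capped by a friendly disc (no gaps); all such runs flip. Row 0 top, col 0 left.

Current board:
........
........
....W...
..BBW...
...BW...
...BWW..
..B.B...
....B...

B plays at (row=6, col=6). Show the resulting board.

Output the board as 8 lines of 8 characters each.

Answer: ........
........
....W...
..BBW...
...BB...
...BWB..
..B.B.B.
....B...

Derivation:
Place B at (6,6); scan 8 dirs for brackets.
Dir NW: opp run (5,5) (4,4) capped by B -> flip
Dir N: first cell '.' (not opp) -> no flip
Dir NE: first cell '.' (not opp) -> no flip
Dir W: first cell '.' (not opp) -> no flip
Dir E: first cell '.' (not opp) -> no flip
Dir SW: first cell '.' (not opp) -> no flip
Dir S: first cell '.' (not opp) -> no flip
Dir SE: first cell '.' (not opp) -> no flip
All flips: (4,4) (5,5)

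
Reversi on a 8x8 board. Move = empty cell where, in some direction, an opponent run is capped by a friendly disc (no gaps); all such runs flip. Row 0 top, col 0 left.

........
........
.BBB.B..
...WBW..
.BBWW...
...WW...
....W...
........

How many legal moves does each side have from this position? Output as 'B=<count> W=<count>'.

Answer: B=9 W=8

Derivation:
-- B to move --
(2,4): flips 1 -> legal
(2,6): no bracket -> illegal
(3,2): flips 1 -> legal
(3,6): flips 1 -> legal
(4,5): flips 3 -> legal
(4,6): no bracket -> illegal
(5,2): flips 1 -> legal
(5,5): flips 2 -> legal
(6,2): no bracket -> illegal
(6,3): flips 3 -> legal
(6,5): no bracket -> illegal
(7,3): no bracket -> illegal
(7,4): flips 3 -> legal
(7,5): flips 2 -> legal
B mobility = 9
-- W to move --
(1,0): no bracket -> illegal
(1,1): flips 1 -> legal
(1,2): no bracket -> illegal
(1,3): flips 1 -> legal
(1,4): no bracket -> illegal
(1,5): flips 1 -> legal
(1,6): flips 2 -> legal
(2,0): no bracket -> illegal
(2,4): flips 1 -> legal
(2,6): no bracket -> illegal
(3,0): no bracket -> illegal
(3,1): flips 1 -> legal
(3,2): no bracket -> illegal
(3,6): no bracket -> illegal
(4,0): flips 2 -> legal
(4,5): no bracket -> illegal
(5,0): no bracket -> illegal
(5,1): flips 1 -> legal
(5,2): no bracket -> illegal
W mobility = 8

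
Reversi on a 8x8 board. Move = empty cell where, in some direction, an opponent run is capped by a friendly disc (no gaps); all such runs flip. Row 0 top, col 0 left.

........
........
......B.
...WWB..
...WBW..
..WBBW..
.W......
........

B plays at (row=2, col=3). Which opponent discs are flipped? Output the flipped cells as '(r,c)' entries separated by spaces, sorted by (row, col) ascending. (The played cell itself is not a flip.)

Answer: (3,3) (4,3)

Derivation:
Dir NW: first cell '.' (not opp) -> no flip
Dir N: first cell '.' (not opp) -> no flip
Dir NE: first cell '.' (not opp) -> no flip
Dir W: first cell '.' (not opp) -> no flip
Dir E: first cell '.' (not opp) -> no flip
Dir SW: first cell '.' (not opp) -> no flip
Dir S: opp run (3,3) (4,3) capped by B -> flip
Dir SE: opp run (3,4) (4,5), next='.' -> no flip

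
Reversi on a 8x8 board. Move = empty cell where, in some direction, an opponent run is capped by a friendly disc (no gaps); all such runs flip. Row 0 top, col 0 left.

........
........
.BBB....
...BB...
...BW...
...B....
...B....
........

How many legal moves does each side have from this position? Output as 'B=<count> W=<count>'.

Answer: B=4 W=4

Derivation:
-- B to move --
(3,5): flips 1 -> legal
(4,5): flips 1 -> legal
(5,4): flips 1 -> legal
(5,5): flips 1 -> legal
B mobility = 4
-- W to move --
(1,0): no bracket -> illegal
(1,1): flips 2 -> legal
(1,2): no bracket -> illegal
(1,3): no bracket -> illegal
(1,4): no bracket -> illegal
(2,0): no bracket -> illegal
(2,4): flips 1 -> legal
(2,5): no bracket -> illegal
(3,0): no bracket -> illegal
(3,1): no bracket -> illegal
(3,2): no bracket -> illegal
(3,5): no bracket -> illegal
(4,2): flips 1 -> legal
(4,5): no bracket -> illegal
(5,2): no bracket -> illegal
(5,4): no bracket -> illegal
(6,2): flips 1 -> legal
(6,4): no bracket -> illegal
(7,2): no bracket -> illegal
(7,3): no bracket -> illegal
(7,4): no bracket -> illegal
W mobility = 4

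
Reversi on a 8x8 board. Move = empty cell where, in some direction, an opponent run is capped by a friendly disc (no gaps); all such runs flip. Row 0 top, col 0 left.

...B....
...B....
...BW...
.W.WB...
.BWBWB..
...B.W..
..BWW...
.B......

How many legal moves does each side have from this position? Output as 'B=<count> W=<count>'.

Answer: B=10 W=7

Derivation:
-- B to move --
(1,4): flips 1 -> legal
(1,5): no bracket -> illegal
(2,0): flips 2 -> legal
(2,1): flips 1 -> legal
(2,2): no bracket -> illegal
(2,5): flips 1 -> legal
(3,0): no bracket -> illegal
(3,2): flips 1 -> legal
(3,5): flips 2 -> legal
(4,0): no bracket -> illegal
(4,6): no bracket -> illegal
(5,1): no bracket -> illegal
(5,2): no bracket -> illegal
(5,4): flips 1 -> legal
(5,6): no bracket -> illegal
(6,5): flips 3 -> legal
(6,6): no bracket -> illegal
(7,2): no bracket -> illegal
(7,3): flips 1 -> legal
(7,4): no bracket -> illegal
(7,5): flips 1 -> legal
B mobility = 10
-- W to move --
(0,2): flips 1 -> legal
(0,4): no bracket -> illegal
(1,2): no bracket -> illegal
(1,4): no bracket -> illegal
(2,2): flips 1 -> legal
(2,5): no bracket -> illegal
(3,0): no bracket -> illegal
(3,2): no bracket -> illegal
(3,5): flips 2 -> legal
(3,6): no bracket -> illegal
(4,0): flips 1 -> legal
(4,6): flips 1 -> legal
(5,0): no bracket -> illegal
(5,1): flips 1 -> legal
(5,2): no bracket -> illegal
(5,4): no bracket -> illegal
(5,6): no bracket -> illegal
(6,0): no bracket -> illegal
(6,1): flips 1 -> legal
(7,0): no bracket -> illegal
(7,2): no bracket -> illegal
(7,3): no bracket -> illegal
W mobility = 7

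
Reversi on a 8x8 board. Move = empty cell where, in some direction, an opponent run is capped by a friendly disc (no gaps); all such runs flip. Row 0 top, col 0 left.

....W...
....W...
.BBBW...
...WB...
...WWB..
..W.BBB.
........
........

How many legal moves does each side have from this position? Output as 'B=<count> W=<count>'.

-- B to move --
(0,3): no bracket -> illegal
(0,5): flips 1 -> legal
(1,3): no bracket -> illegal
(1,5): no bracket -> illegal
(2,5): flips 1 -> legal
(3,2): flips 2 -> legal
(3,5): no bracket -> illegal
(4,1): no bracket -> illegal
(4,2): flips 2 -> legal
(5,1): no bracket -> illegal
(5,3): flips 2 -> legal
(6,1): flips 2 -> legal
(6,2): no bracket -> illegal
(6,3): no bracket -> illegal
B mobility = 6
-- W to move --
(1,0): no bracket -> illegal
(1,1): flips 1 -> legal
(1,2): no bracket -> illegal
(1,3): flips 1 -> legal
(2,0): flips 3 -> legal
(2,5): flips 1 -> legal
(3,0): no bracket -> illegal
(3,1): no bracket -> illegal
(3,2): flips 1 -> legal
(3,5): flips 1 -> legal
(3,6): no bracket -> illegal
(4,6): flips 1 -> legal
(4,7): no bracket -> illegal
(5,3): no bracket -> illegal
(5,7): no bracket -> illegal
(6,3): no bracket -> illegal
(6,4): flips 1 -> legal
(6,5): flips 1 -> legal
(6,6): flips 1 -> legal
(6,7): no bracket -> illegal
W mobility = 10

Answer: B=6 W=10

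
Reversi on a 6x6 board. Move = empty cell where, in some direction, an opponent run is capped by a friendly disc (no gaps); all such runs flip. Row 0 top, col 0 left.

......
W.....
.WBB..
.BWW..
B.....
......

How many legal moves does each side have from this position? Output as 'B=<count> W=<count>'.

Answer: B=7 W=7

Derivation:
-- B to move --
(0,0): no bracket -> illegal
(0,1): no bracket -> illegal
(1,1): flips 1 -> legal
(1,2): no bracket -> illegal
(2,0): flips 1 -> legal
(2,4): no bracket -> illegal
(3,0): no bracket -> illegal
(3,4): flips 2 -> legal
(4,1): flips 1 -> legal
(4,2): flips 1 -> legal
(4,3): flips 1 -> legal
(4,4): flips 1 -> legal
B mobility = 7
-- W to move --
(1,1): flips 1 -> legal
(1,2): flips 1 -> legal
(1,3): flips 1 -> legal
(1,4): flips 1 -> legal
(2,0): no bracket -> illegal
(2,4): flips 2 -> legal
(3,0): flips 1 -> legal
(3,4): no bracket -> illegal
(4,1): flips 1 -> legal
(4,2): no bracket -> illegal
(5,0): no bracket -> illegal
(5,1): no bracket -> illegal
W mobility = 7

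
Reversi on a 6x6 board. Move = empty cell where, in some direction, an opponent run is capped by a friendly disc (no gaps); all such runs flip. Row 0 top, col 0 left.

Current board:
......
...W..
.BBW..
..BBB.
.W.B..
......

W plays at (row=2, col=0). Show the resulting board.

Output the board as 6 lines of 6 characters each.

Place W at (2,0); scan 8 dirs for brackets.
Dir NW: edge -> no flip
Dir N: first cell '.' (not opp) -> no flip
Dir NE: first cell '.' (not opp) -> no flip
Dir W: edge -> no flip
Dir E: opp run (2,1) (2,2) capped by W -> flip
Dir SW: edge -> no flip
Dir S: first cell '.' (not opp) -> no flip
Dir SE: first cell '.' (not opp) -> no flip
All flips: (2,1) (2,2)

Answer: ......
...W..
WWWW..
..BBB.
.W.B..
......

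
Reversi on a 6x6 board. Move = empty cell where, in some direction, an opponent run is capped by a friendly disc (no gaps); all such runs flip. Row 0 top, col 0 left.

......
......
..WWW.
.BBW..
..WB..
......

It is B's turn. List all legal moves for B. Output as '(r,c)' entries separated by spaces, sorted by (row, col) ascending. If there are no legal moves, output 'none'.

Answer: (1,2) (1,3) (1,4) (3,4) (4,1) (5,2) (5,3)

Derivation:
(1,1): no bracket -> illegal
(1,2): flips 1 -> legal
(1,3): flips 3 -> legal
(1,4): flips 1 -> legal
(1,5): no bracket -> illegal
(2,1): no bracket -> illegal
(2,5): no bracket -> illegal
(3,4): flips 1 -> legal
(3,5): no bracket -> illegal
(4,1): flips 1 -> legal
(4,4): no bracket -> illegal
(5,1): no bracket -> illegal
(5,2): flips 1 -> legal
(5,3): flips 1 -> legal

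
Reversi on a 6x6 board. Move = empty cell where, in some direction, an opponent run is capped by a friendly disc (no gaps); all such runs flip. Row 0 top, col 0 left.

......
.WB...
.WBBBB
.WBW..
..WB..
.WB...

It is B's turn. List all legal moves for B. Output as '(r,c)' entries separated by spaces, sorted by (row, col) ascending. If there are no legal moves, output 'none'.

(0,0): flips 1 -> legal
(0,1): no bracket -> illegal
(0,2): no bracket -> illegal
(1,0): flips 2 -> legal
(2,0): flips 1 -> legal
(3,0): flips 2 -> legal
(3,4): flips 1 -> legal
(4,0): flips 1 -> legal
(4,1): flips 1 -> legal
(4,4): flips 1 -> legal
(5,0): flips 1 -> legal
(5,3): no bracket -> illegal

Answer: (0,0) (1,0) (2,0) (3,0) (3,4) (4,0) (4,1) (4,4) (5,0)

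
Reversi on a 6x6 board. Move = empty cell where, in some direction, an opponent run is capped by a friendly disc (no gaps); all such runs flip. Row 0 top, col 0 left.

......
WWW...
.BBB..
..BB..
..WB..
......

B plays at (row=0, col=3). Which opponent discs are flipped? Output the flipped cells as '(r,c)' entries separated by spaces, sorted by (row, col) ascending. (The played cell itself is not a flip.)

Dir NW: edge -> no flip
Dir N: edge -> no flip
Dir NE: edge -> no flip
Dir W: first cell '.' (not opp) -> no flip
Dir E: first cell '.' (not opp) -> no flip
Dir SW: opp run (1,2) capped by B -> flip
Dir S: first cell '.' (not opp) -> no flip
Dir SE: first cell '.' (not opp) -> no flip

Answer: (1,2)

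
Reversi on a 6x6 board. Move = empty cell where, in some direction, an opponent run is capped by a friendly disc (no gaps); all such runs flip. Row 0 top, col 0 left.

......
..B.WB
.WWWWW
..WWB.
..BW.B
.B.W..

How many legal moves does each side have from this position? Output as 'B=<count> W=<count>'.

-- B to move --
(0,3): no bracket -> illegal
(0,4): flips 2 -> legal
(0,5): no bracket -> illegal
(1,0): no bracket -> illegal
(1,1): no bracket -> illegal
(1,3): flips 1 -> legal
(2,0): no bracket -> illegal
(3,0): flips 1 -> legal
(3,1): flips 2 -> legal
(3,5): flips 1 -> legal
(4,1): no bracket -> illegal
(4,4): flips 1 -> legal
(5,2): flips 1 -> legal
(5,4): no bracket -> illegal
B mobility = 7
-- W to move --
(0,1): flips 1 -> legal
(0,2): flips 1 -> legal
(0,3): flips 1 -> legal
(0,4): no bracket -> illegal
(0,5): flips 1 -> legal
(1,1): no bracket -> illegal
(1,3): no bracket -> illegal
(3,1): flips 1 -> legal
(3,5): flips 1 -> legal
(4,0): no bracket -> illegal
(4,1): flips 1 -> legal
(4,4): flips 1 -> legal
(5,0): no bracket -> illegal
(5,2): flips 1 -> legal
(5,4): no bracket -> illegal
(5,5): no bracket -> illegal
W mobility = 9

Answer: B=7 W=9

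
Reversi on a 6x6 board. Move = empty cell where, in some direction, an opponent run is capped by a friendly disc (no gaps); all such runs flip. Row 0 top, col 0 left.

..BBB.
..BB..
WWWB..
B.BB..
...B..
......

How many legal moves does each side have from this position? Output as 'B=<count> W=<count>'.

-- B to move --
(1,0): flips 2 -> legal
(1,1): flips 1 -> legal
(3,1): flips 1 -> legal
B mobility = 3
-- W to move --
(0,1): no bracket -> illegal
(0,5): no bracket -> illegal
(1,1): no bracket -> illegal
(1,4): no bracket -> illegal
(1,5): no bracket -> illegal
(2,4): flips 1 -> legal
(3,1): no bracket -> illegal
(3,4): no bracket -> illegal
(4,0): flips 1 -> legal
(4,1): no bracket -> illegal
(4,2): flips 1 -> legal
(4,4): flips 1 -> legal
(5,2): no bracket -> illegal
(5,3): no bracket -> illegal
(5,4): flips 2 -> legal
W mobility = 5

Answer: B=3 W=5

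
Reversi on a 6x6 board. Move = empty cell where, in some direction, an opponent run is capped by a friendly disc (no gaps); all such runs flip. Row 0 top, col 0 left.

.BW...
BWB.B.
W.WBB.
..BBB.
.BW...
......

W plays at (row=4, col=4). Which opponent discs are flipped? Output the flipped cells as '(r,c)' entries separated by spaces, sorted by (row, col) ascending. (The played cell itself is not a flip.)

Dir NW: opp run (3,3) capped by W -> flip
Dir N: opp run (3,4) (2,4) (1,4), next='.' -> no flip
Dir NE: first cell '.' (not opp) -> no flip
Dir W: first cell '.' (not opp) -> no flip
Dir E: first cell '.' (not opp) -> no flip
Dir SW: first cell '.' (not opp) -> no flip
Dir S: first cell '.' (not opp) -> no flip
Dir SE: first cell '.' (not opp) -> no flip

Answer: (3,3)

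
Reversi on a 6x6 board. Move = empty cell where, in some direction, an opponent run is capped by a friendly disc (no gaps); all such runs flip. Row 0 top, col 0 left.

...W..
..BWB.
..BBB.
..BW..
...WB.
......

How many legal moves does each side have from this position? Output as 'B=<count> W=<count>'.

Answer: B=6 W=8

Derivation:
-- B to move --
(0,2): flips 1 -> legal
(0,4): flips 1 -> legal
(3,4): flips 1 -> legal
(4,2): flips 2 -> legal
(5,2): no bracket -> illegal
(5,3): flips 2 -> legal
(5,4): flips 1 -> legal
B mobility = 6
-- W to move --
(0,1): no bracket -> illegal
(0,2): no bracket -> illegal
(0,4): no bracket -> illegal
(0,5): no bracket -> illegal
(1,1): flips 2 -> legal
(1,5): flips 2 -> legal
(2,1): flips 2 -> legal
(2,5): flips 1 -> legal
(3,1): flips 2 -> legal
(3,4): no bracket -> illegal
(3,5): flips 1 -> legal
(4,1): no bracket -> illegal
(4,2): no bracket -> illegal
(4,5): flips 1 -> legal
(5,3): no bracket -> illegal
(5,4): no bracket -> illegal
(5,5): flips 1 -> legal
W mobility = 8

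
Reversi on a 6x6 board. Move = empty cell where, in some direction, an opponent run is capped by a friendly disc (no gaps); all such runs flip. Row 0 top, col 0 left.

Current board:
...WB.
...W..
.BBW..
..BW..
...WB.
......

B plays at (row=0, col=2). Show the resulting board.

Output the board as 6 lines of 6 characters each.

Place B at (0,2); scan 8 dirs for brackets.
Dir NW: edge -> no flip
Dir N: edge -> no flip
Dir NE: edge -> no flip
Dir W: first cell '.' (not opp) -> no flip
Dir E: opp run (0,3) capped by B -> flip
Dir SW: first cell '.' (not opp) -> no flip
Dir S: first cell '.' (not opp) -> no flip
Dir SE: opp run (1,3), next='.' -> no flip
All flips: (0,3)

Answer: ..BBB.
...W..
.BBW..
..BW..
...WB.
......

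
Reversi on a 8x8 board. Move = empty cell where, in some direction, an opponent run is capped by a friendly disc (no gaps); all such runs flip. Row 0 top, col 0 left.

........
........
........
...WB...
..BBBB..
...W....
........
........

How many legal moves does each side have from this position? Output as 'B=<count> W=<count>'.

-- B to move --
(2,2): flips 1 -> legal
(2,3): flips 1 -> legal
(2,4): flips 1 -> legal
(3,2): flips 1 -> legal
(5,2): no bracket -> illegal
(5,4): no bracket -> illegal
(6,2): flips 1 -> legal
(6,3): flips 1 -> legal
(6,4): flips 1 -> legal
B mobility = 7
-- W to move --
(2,3): no bracket -> illegal
(2,4): no bracket -> illegal
(2,5): no bracket -> illegal
(3,1): flips 1 -> legal
(3,2): no bracket -> illegal
(3,5): flips 2 -> legal
(3,6): no bracket -> illegal
(4,1): no bracket -> illegal
(4,6): no bracket -> illegal
(5,1): flips 1 -> legal
(5,2): no bracket -> illegal
(5,4): no bracket -> illegal
(5,5): flips 1 -> legal
(5,6): no bracket -> illegal
W mobility = 4

Answer: B=7 W=4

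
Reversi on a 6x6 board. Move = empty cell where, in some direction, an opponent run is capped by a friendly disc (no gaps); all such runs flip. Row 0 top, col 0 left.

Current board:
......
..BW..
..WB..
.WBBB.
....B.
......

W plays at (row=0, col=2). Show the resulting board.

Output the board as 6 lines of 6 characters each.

Place W at (0,2); scan 8 dirs for brackets.
Dir NW: edge -> no flip
Dir N: edge -> no flip
Dir NE: edge -> no flip
Dir W: first cell '.' (not opp) -> no flip
Dir E: first cell '.' (not opp) -> no flip
Dir SW: first cell '.' (not opp) -> no flip
Dir S: opp run (1,2) capped by W -> flip
Dir SE: first cell 'W' (not opp) -> no flip
All flips: (1,2)

Answer: ..W...
..WW..
..WB..
.WBBB.
....B.
......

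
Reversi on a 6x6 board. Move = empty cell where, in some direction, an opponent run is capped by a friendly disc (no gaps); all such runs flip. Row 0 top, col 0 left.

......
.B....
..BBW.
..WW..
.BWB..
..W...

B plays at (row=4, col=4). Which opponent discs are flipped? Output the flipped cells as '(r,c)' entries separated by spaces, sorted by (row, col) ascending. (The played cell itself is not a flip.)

Answer: (3,3)

Derivation:
Dir NW: opp run (3,3) capped by B -> flip
Dir N: first cell '.' (not opp) -> no flip
Dir NE: first cell '.' (not opp) -> no flip
Dir W: first cell 'B' (not opp) -> no flip
Dir E: first cell '.' (not opp) -> no flip
Dir SW: first cell '.' (not opp) -> no flip
Dir S: first cell '.' (not opp) -> no flip
Dir SE: first cell '.' (not opp) -> no flip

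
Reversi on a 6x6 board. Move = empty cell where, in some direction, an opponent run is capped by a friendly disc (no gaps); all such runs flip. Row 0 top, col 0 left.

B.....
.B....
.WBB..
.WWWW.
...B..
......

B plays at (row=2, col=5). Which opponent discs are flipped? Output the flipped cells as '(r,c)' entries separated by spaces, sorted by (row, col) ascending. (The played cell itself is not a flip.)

Answer: (3,4)

Derivation:
Dir NW: first cell '.' (not opp) -> no flip
Dir N: first cell '.' (not opp) -> no flip
Dir NE: edge -> no flip
Dir W: first cell '.' (not opp) -> no flip
Dir E: edge -> no flip
Dir SW: opp run (3,4) capped by B -> flip
Dir S: first cell '.' (not opp) -> no flip
Dir SE: edge -> no flip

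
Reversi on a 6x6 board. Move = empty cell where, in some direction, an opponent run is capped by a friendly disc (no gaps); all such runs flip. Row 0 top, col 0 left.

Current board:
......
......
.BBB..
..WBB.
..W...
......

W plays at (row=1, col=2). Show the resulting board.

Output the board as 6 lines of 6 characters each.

Answer: ......
..W...
.BWB..
..WBB.
..W...
......

Derivation:
Place W at (1,2); scan 8 dirs for brackets.
Dir NW: first cell '.' (not opp) -> no flip
Dir N: first cell '.' (not opp) -> no flip
Dir NE: first cell '.' (not opp) -> no flip
Dir W: first cell '.' (not opp) -> no flip
Dir E: first cell '.' (not opp) -> no flip
Dir SW: opp run (2,1), next='.' -> no flip
Dir S: opp run (2,2) capped by W -> flip
Dir SE: opp run (2,3) (3,4), next='.' -> no flip
All flips: (2,2)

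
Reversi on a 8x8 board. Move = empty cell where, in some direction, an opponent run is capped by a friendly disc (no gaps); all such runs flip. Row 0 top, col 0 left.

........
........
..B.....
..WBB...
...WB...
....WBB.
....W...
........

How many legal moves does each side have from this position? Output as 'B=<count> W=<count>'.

Answer: B=6 W=8

Derivation:
-- B to move --
(2,1): no bracket -> illegal
(2,3): no bracket -> illegal
(3,1): flips 1 -> legal
(4,1): no bracket -> illegal
(4,2): flips 2 -> legal
(4,5): no bracket -> illegal
(5,2): flips 1 -> legal
(5,3): flips 2 -> legal
(6,3): no bracket -> illegal
(6,5): no bracket -> illegal
(7,3): flips 1 -> legal
(7,4): flips 2 -> legal
(7,5): no bracket -> illegal
B mobility = 6
-- W to move --
(1,1): no bracket -> illegal
(1,2): flips 1 -> legal
(1,3): no bracket -> illegal
(2,1): no bracket -> illegal
(2,3): flips 1 -> legal
(2,4): flips 2 -> legal
(2,5): flips 1 -> legal
(3,1): no bracket -> illegal
(3,5): flips 2 -> legal
(4,2): no bracket -> illegal
(4,5): flips 1 -> legal
(4,6): flips 1 -> legal
(4,7): no bracket -> illegal
(5,3): no bracket -> illegal
(5,7): flips 2 -> legal
(6,5): no bracket -> illegal
(6,6): no bracket -> illegal
(6,7): no bracket -> illegal
W mobility = 8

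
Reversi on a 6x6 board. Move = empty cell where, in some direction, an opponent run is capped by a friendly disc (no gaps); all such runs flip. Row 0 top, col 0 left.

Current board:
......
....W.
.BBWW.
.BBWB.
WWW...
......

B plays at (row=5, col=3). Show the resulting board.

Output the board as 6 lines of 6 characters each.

Place B at (5,3); scan 8 dirs for brackets.
Dir NW: opp run (4,2) capped by B -> flip
Dir N: first cell '.' (not opp) -> no flip
Dir NE: first cell '.' (not opp) -> no flip
Dir W: first cell '.' (not opp) -> no flip
Dir E: first cell '.' (not opp) -> no flip
Dir SW: edge -> no flip
Dir S: edge -> no flip
Dir SE: edge -> no flip
All flips: (4,2)

Answer: ......
....W.
.BBWW.
.BBWB.
WWB...
...B..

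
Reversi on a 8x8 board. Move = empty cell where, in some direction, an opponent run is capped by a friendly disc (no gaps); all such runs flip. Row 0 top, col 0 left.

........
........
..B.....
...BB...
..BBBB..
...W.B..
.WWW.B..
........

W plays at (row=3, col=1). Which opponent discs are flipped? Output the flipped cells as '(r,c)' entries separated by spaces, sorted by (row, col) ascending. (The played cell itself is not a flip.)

Answer: (4,2)

Derivation:
Dir NW: first cell '.' (not opp) -> no flip
Dir N: first cell '.' (not opp) -> no flip
Dir NE: opp run (2,2), next='.' -> no flip
Dir W: first cell '.' (not opp) -> no flip
Dir E: first cell '.' (not opp) -> no flip
Dir SW: first cell '.' (not opp) -> no flip
Dir S: first cell '.' (not opp) -> no flip
Dir SE: opp run (4,2) capped by W -> flip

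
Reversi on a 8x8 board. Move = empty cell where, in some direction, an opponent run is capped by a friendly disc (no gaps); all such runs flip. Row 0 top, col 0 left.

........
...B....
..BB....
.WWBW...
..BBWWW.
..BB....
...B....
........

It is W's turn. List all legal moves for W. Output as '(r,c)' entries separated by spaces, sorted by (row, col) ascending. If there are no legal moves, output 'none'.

(0,2): no bracket -> illegal
(0,3): no bracket -> illegal
(0,4): flips 2 -> legal
(1,1): flips 2 -> legal
(1,2): flips 2 -> legal
(1,4): flips 1 -> legal
(2,1): no bracket -> illegal
(2,4): no bracket -> illegal
(4,1): flips 2 -> legal
(5,1): no bracket -> illegal
(5,4): flips 1 -> legal
(6,1): flips 2 -> legal
(6,2): flips 3 -> legal
(6,4): flips 2 -> legal
(7,2): no bracket -> illegal
(7,3): no bracket -> illegal
(7,4): no bracket -> illegal

Answer: (0,4) (1,1) (1,2) (1,4) (4,1) (5,4) (6,1) (6,2) (6,4)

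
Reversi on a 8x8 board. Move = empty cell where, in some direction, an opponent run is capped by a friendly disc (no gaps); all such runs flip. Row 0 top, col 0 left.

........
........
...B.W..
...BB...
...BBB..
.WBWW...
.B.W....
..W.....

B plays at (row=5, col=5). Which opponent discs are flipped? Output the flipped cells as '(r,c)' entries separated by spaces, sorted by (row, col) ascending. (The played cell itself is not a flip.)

Dir NW: first cell 'B' (not opp) -> no flip
Dir N: first cell 'B' (not opp) -> no flip
Dir NE: first cell '.' (not opp) -> no flip
Dir W: opp run (5,4) (5,3) capped by B -> flip
Dir E: first cell '.' (not opp) -> no flip
Dir SW: first cell '.' (not opp) -> no flip
Dir S: first cell '.' (not opp) -> no flip
Dir SE: first cell '.' (not opp) -> no flip

Answer: (5,3) (5,4)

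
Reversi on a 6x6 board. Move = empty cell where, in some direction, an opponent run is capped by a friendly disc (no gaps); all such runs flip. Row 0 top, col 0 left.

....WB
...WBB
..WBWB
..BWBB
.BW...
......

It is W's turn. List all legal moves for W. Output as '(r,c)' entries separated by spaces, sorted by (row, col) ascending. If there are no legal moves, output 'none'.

(0,3): no bracket -> illegal
(1,2): no bracket -> illegal
(2,1): no bracket -> illegal
(3,0): no bracket -> illegal
(3,1): flips 1 -> legal
(4,0): flips 1 -> legal
(4,3): no bracket -> illegal
(4,4): flips 1 -> legal
(4,5): no bracket -> illegal
(5,0): no bracket -> illegal
(5,1): no bracket -> illegal
(5,2): no bracket -> illegal

Answer: (3,1) (4,0) (4,4)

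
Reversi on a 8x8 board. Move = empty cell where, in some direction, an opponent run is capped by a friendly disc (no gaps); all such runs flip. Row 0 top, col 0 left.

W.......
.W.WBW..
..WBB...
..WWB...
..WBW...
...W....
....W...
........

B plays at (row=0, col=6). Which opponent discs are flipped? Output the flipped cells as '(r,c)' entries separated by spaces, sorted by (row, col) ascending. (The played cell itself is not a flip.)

Answer: (1,5)

Derivation:
Dir NW: edge -> no flip
Dir N: edge -> no flip
Dir NE: edge -> no flip
Dir W: first cell '.' (not opp) -> no flip
Dir E: first cell '.' (not opp) -> no flip
Dir SW: opp run (1,5) capped by B -> flip
Dir S: first cell '.' (not opp) -> no flip
Dir SE: first cell '.' (not opp) -> no flip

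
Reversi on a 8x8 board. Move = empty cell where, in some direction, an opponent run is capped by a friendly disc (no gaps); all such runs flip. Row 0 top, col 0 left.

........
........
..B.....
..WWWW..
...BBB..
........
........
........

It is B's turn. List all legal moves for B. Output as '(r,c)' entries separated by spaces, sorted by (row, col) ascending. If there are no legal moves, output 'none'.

(2,1): flips 1 -> legal
(2,3): flips 2 -> legal
(2,4): flips 1 -> legal
(2,5): flips 2 -> legal
(2,6): flips 1 -> legal
(3,1): no bracket -> illegal
(3,6): no bracket -> illegal
(4,1): no bracket -> illegal
(4,2): flips 1 -> legal
(4,6): no bracket -> illegal

Answer: (2,1) (2,3) (2,4) (2,5) (2,6) (4,2)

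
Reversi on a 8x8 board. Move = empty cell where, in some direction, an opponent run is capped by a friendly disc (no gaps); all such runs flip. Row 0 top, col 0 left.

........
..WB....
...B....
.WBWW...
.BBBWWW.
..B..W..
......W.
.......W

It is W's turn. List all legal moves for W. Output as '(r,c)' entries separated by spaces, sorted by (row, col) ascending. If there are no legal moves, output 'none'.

(0,2): no bracket -> illegal
(0,3): flips 2 -> legal
(0,4): no bracket -> illegal
(1,4): flips 1 -> legal
(2,1): no bracket -> illegal
(2,2): no bracket -> illegal
(2,4): no bracket -> illegal
(3,0): no bracket -> illegal
(4,0): flips 3 -> legal
(5,0): no bracket -> illegal
(5,1): flips 2 -> legal
(5,3): flips 2 -> legal
(5,4): no bracket -> illegal
(6,1): flips 2 -> legal
(6,2): no bracket -> illegal
(6,3): no bracket -> illegal

Answer: (0,3) (1,4) (4,0) (5,1) (5,3) (6,1)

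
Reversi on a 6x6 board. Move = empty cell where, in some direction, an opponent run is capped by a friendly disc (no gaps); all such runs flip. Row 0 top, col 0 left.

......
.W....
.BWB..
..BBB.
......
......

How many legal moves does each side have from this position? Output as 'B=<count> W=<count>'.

-- B to move --
(0,0): flips 2 -> legal
(0,1): flips 1 -> legal
(0,2): no bracket -> illegal
(1,0): no bracket -> illegal
(1,2): flips 1 -> legal
(1,3): no bracket -> illegal
(2,0): no bracket -> illegal
(3,1): no bracket -> illegal
B mobility = 3
-- W to move --
(1,0): no bracket -> illegal
(1,2): no bracket -> illegal
(1,3): no bracket -> illegal
(1,4): no bracket -> illegal
(2,0): flips 1 -> legal
(2,4): flips 1 -> legal
(2,5): no bracket -> illegal
(3,0): no bracket -> illegal
(3,1): flips 1 -> legal
(3,5): no bracket -> illegal
(4,1): no bracket -> illegal
(4,2): flips 1 -> legal
(4,3): no bracket -> illegal
(4,4): flips 1 -> legal
(4,5): no bracket -> illegal
W mobility = 5

Answer: B=3 W=5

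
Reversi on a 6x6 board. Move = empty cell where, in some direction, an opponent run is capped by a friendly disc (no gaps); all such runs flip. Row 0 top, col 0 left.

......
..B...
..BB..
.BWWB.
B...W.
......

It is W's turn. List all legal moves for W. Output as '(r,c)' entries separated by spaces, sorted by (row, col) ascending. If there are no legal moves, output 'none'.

(0,1): no bracket -> illegal
(0,2): flips 2 -> legal
(0,3): no bracket -> illegal
(1,1): flips 1 -> legal
(1,3): flips 1 -> legal
(1,4): flips 1 -> legal
(2,0): no bracket -> illegal
(2,1): no bracket -> illegal
(2,4): flips 1 -> legal
(2,5): no bracket -> illegal
(3,0): flips 1 -> legal
(3,5): flips 1 -> legal
(4,1): no bracket -> illegal
(4,2): no bracket -> illegal
(4,3): no bracket -> illegal
(4,5): no bracket -> illegal
(5,0): no bracket -> illegal
(5,1): no bracket -> illegal

Answer: (0,2) (1,1) (1,3) (1,4) (2,4) (3,0) (3,5)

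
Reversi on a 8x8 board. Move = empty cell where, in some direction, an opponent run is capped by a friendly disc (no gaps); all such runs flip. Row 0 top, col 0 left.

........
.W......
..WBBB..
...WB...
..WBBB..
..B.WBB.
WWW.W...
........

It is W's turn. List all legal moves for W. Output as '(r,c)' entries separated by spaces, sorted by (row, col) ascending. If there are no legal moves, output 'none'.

(1,2): no bracket -> illegal
(1,3): flips 1 -> legal
(1,4): flips 3 -> legal
(1,5): flips 1 -> legal
(1,6): flips 4 -> legal
(2,6): flips 3 -> legal
(3,2): flips 1 -> legal
(3,5): flips 1 -> legal
(3,6): flips 1 -> legal
(4,1): no bracket -> illegal
(4,6): flips 4 -> legal
(4,7): no bracket -> illegal
(5,1): no bracket -> illegal
(5,3): flips 1 -> legal
(5,7): flips 2 -> legal
(6,3): no bracket -> illegal
(6,5): no bracket -> illegal
(6,6): flips 2 -> legal
(6,7): no bracket -> illegal

Answer: (1,3) (1,4) (1,5) (1,6) (2,6) (3,2) (3,5) (3,6) (4,6) (5,3) (5,7) (6,6)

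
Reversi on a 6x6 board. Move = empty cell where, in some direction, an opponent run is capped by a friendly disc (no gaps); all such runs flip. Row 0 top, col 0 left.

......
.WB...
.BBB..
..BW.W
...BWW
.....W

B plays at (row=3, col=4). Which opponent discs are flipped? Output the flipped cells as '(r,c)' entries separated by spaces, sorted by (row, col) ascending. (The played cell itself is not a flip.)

Dir NW: first cell 'B' (not opp) -> no flip
Dir N: first cell '.' (not opp) -> no flip
Dir NE: first cell '.' (not opp) -> no flip
Dir W: opp run (3,3) capped by B -> flip
Dir E: opp run (3,5), next=edge -> no flip
Dir SW: first cell 'B' (not opp) -> no flip
Dir S: opp run (4,4), next='.' -> no flip
Dir SE: opp run (4,5), next=edge -> no flip

Answer: (3,3)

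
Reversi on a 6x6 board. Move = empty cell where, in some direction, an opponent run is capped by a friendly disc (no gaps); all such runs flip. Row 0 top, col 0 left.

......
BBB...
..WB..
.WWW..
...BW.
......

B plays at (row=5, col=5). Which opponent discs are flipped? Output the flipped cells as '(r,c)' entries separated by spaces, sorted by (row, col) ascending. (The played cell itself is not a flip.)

Answer: (2,2) (3,3) (4,4)

Derivation:
Dir NW: opp run (4,4) (3,3) (2,2) capped by B -> flip
Dir N: first cell '.' (not opp) -> no flip
Dir NE: edge -> no flip
Dir W: first cell '.' (not opp) -> no flip
Dir E: edge -> no flip
Dir SW: edge -> no flip
Dir S: edge -> no flip
Dir SE: edge -> no flip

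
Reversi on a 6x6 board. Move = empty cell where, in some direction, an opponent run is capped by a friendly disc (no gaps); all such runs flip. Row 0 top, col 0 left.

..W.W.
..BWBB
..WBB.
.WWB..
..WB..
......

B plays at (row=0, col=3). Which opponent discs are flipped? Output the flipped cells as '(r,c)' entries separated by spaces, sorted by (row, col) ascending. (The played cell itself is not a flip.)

Answer: (1,3)

Derivation:
Dir NW: edge -> no flip
Dir N: edge -> no flip
Dir NE: edge -> no flip
Dir W: opp run (0,2), next='.' -> no flip
Dir E: opp run (0,4), next='.' -> no flip
Dir SW: first cell 'B' (not opp) -> no flip
Dir S: opp run (1,3) capped by B -> flip
Dir SE: first cell 'B' (not opp) -> no flip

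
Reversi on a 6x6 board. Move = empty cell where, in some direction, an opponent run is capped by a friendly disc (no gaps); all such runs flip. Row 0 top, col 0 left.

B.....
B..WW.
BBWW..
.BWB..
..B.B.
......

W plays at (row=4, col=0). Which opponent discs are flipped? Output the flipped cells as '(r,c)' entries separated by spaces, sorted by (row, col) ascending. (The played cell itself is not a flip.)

Dir NW: edge -> no flip
Dir N: first cell '.' (not opp) -> no flip
Dir NE: opp run (3,1) capped by W -> flip
Dir W: edge -> no flip
Dir E: first cell '.' (not opp) -> no flip
Dir SW: edge -> no flip
Dir S: first cell '.' (not opp) -> no flip
Dir SE: first cell '.' (not opp) -> no flip

Answer: (3,1)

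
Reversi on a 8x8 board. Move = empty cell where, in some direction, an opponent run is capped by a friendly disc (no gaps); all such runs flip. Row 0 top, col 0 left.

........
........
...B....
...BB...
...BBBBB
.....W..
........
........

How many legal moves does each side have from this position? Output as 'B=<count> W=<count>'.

-- B to move --
(5,4): no bracket -> illegal
(5,6): no bracket -> illegal
(6,4): flips 1 -> legal
(6,5): flips 1 -> legal
(6,6): flips 1 -> legal
B mobility = 3
-- W to move --
(1,2): no bracket -> illegal
(1,3): no bracket -> illegal
(1,4): no bracket -> illegal
(2,2): flips 2 -> legal
(2,4): no bracket -> illegal
(2,5): no bracket -> illegal
(3,2): no bracket -> illegal
(3,5): flips 1 -> legal
(3,6): no bracket -> illegal
(3,7): flips 1 -> legal
(4,2): no bracket -> illegal
(5,2): no bracket -> illegal
(5,3): no bracket -> illegal
(5,4): no bracket -> illegal
(5,6): no bracket -> illegal
(5,7): no bracket -> illegal
W mobility = 3

Answer: B=3 W=3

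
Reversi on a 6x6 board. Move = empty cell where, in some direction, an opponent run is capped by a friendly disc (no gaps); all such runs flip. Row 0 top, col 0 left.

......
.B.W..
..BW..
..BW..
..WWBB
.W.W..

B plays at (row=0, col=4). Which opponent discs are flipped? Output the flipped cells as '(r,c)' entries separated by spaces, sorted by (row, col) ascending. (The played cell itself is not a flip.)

Dir NW: edge -> no flip
Dir N: edge -> no flip
Dir NE: edge -> no flip
Dir W: first cell '.' (not opp) -> no flip
Dir E: first cell '.' (not opp) -> no flip
Dir SW: opp run (1,3) capped by B -> flip
Dir S: first cell '.' (not opp) -> no flip
Dir SE: first cell '.' (not opp) -> no flip

Answer: (1,3)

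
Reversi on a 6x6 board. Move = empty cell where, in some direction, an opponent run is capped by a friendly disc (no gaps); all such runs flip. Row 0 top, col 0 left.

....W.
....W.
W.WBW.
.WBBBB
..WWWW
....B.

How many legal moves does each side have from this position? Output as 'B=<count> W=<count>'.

Answer: B=12 W=5

Derivation:
-- B to move --
(0,3): no bracket -> illegal
(0,5): flips 1 -> legal
(1,0): no bracket -> illegal
(1,1): flips 1 -> legal
(1,2): flips 1 -> legal
(1,3): flips 1 -> legal
(1,5): flips 1 -> legal
(2,1): flips 1 -> legal
(2,5): flips 1 -> legal
(3,0): flips 1 -> legal
(4,0): no bracket -> illegal
(4,1): no bracket -> illegal
(5,1): flips 1 -> legal
(5,2): flips 2 -> legal
(5,3): flips 2 -> legal
(5,5): flips 2 -> legal
B mobility = 12
-- W to move --
(1,2): flips 2 -> legal
(1,3): flips 2 -> legal
(2,1): flips 1 -> legal
(2,5): flips 2 -> legal
(4,1): flips 2 -> legal
(5,3): no bracket -> illegal
(5,5): no bracket -> illegal
W mobility = 5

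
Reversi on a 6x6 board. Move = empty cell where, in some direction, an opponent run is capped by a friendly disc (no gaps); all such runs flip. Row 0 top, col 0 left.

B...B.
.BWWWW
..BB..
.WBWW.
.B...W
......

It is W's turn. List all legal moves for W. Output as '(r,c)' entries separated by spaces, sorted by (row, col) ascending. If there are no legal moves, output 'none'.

Answer: (1,0) (4,2) (5,0) (5,1)

Derivation:
(0,1): no bracket -> illegal
(0,2): no bracket -> illegal
(0,3): no bracket -> illegal
(0,5): no bracket -> illegal
(1,0): flips 1 -> legal
(2,0): no bracket -> illegal
(2,1): no bracket -> illegal
(2,4): no bracket -> illegal
(3,0): no bracket -> illegal
(4,0): no bracket -> illegal
(4,2): flips 2 -> legal
(4,3): no bracket -> illegal
(5,0): flips 3 -> legal
(5,1): flips 1 -> legal
(5,2): no bracket -> illegal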